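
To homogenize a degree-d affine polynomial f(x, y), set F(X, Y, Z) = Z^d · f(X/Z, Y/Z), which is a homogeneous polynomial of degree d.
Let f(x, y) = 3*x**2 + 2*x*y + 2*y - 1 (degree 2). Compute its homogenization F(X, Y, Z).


F(X, Y, Z) = 3*X**2 + 2*X*Y + 2*Y*Z - Z**2

deg(f) = 2.
Substitute x = X/Z, y = Y/Z into f, then multiply by Z^2.
  monomial 3·x^2·y^0 ↦ 3·X^2·Y^0·Z^0.
  monomial 2·x^1·y^1 ↦ 2·X^1·Y^1·Z^0.
  monomial 2·x^0·y^1 ↦ 2·X^0·Y^1·Z^1.
  monomial -1·x^0·y^0 ↦ -1·X^0·Y^0·Z^2.
Collecting: F(X, Y, Z) = 3*X**2 + 2*X*Y + 2*Y*Z - Z**2.


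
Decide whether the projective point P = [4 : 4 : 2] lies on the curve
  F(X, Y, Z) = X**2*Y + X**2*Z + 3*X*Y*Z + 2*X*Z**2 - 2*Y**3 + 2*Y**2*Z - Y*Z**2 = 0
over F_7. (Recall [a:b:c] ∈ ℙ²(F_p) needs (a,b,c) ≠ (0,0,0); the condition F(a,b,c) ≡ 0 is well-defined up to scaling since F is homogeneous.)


F(4,4,2) ≡ 4 (mod 7); P is NOT on the curve.

Evaluate F(4, 4, 2) term-by-term (mod 7).
  X**2*Y ↦ 1·16·4·1 = 64
  X**2*Z ↦ 1·16·1·2 = 32
  3*X*Y*Z ↦ 3·4·4·2 = 96
  2*X*Z**2 ↦ 2·4·1·4 = 32
  -2*Y**3 ↦ -2·1·64·1 = -128
  2*Y**2*Z ↦ 2·1·16·2 = 64
  -Y*Z**2 ↦ -1·1·4·4 = -16
Sum: F(4, 4, 2) = (64) + (32) + (96) + (32) + (-128) + (64) + (-16) = 144.
Reducing mod 7: 144 ≡ 4 (mod 7).
Since F(a, b, c) ≡ 4 ≠ 0 (mod 7), P does NOT lie on the curve.


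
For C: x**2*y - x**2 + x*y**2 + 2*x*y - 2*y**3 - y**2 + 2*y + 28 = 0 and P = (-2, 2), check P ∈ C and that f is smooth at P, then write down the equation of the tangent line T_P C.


Tangent line at P: 4*x - 34*y + 76 = 0.

Step 1: f(-2, 2) = 0, so P lies on C.
Step 2: partial derivatives
  f_x(x, y) = 2*x*y - 2*x + y**2 + 2*y, f_y(x, y) = x**2 + 2*x*y + 2*x - 6*y**2 - 2*y + 2.
  f_x(P) = 4, f_y(P) = -34 (gradient nonzero, so P is smooth).
Step 3: tangent line at P: 4·(x − -2) + -34·(y − 2) = 0.
Expanding: 4*x - 34*y + 76 = 0.


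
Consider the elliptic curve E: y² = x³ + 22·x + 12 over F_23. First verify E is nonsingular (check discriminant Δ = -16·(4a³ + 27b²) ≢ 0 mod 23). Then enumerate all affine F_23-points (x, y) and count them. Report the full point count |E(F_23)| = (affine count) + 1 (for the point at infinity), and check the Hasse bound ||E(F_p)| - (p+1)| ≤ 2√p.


Affine points = {(0, 9), (0, 14), (1, 9), (1, 14), (2, 8), (2, 15), (3, 6), (3, 17), (4, 7), (4, 16), (7, 7), (7, 16), (10, 6), (10, 17), (12, 7), (12, 16), (17, 3), (17, 20), (21, 11), (21, 12), (22, 9), (22, 14)}; affine count = 22; |E(F_23)| = 23.

Discriminant check: Δ ∝ 4a³ + 27b² = 4·22³ + 27·12² = 4·10648 + 27·144 ≡ 20 (mod 23). Nonzero ⇒ E is nonsingular.
For each x ∈ F_23, compute rhs = x³ + 22·x + 12 mod 23, then count y ∈ F_23 with y² ≡ rhs.
  x = 0: rhs = 12, matching y values: 9, 14 (2 points).
  x = 1: rhs = 12, matching y values: 9, 14 (2 points).
  x = 2: rhs = 18, matching y values: 8, 15 (2 points).
  x = 3: rhs = 13, matching y values: 6, 17 (2 points).
  x = 4: rhs = 3, matching y values: 7, 16 (2 points).
  x = 5: rhs = 17, matching y values: none (0 points).
  x = 6: rhs = 15, matching y values: none (0 points).
  x = 7: rhs = 3, matching y values: 7, 16 (2 points).
  x = 8: rhs = 10, matching y values: none (0 points).
  x = 9: rhs = 19, matching y values: none (0 points).
  x = 10: rhs = 13, matching y values: 6, 17 (2 points).
  x = 11: rhs = 21, matching y values: none (0 points).
  x = 12: rhs = 3, matching y values: 7, 16 (2 points).
  x = 13: rhs = 11, matching y values: none (0 points).
  x = 14: rhs = 5, matching y values: none (0 points).
  x = 15: rhs = 14, matching y values: none (0 points).
  x = 16: rhs = 21, matching y values: none (0 points).
  x = 17: rhs = 9, matching y values: 3, 20 (2 points).
  x = 18: rhs = 7, matching y values: none (0 points).
  x = 19: rhs = 21, matching y values: none (0 points).
  x = 20: rhs = 11, matching y values: none (0 points).
  x = 21: rhs = 6, matching y values: 11, 12 (2 points).
  x = 22: rhs = 12, matching y values: 9, 14 (2 points).
Total affine count: 22.
Full point count |E(F_23)| = 22 + 1 = 23.
Hasse bound: |23 − (23+1)| = |-1| = 1 ≤ 2√23 ≈ 9.5917 ✓.


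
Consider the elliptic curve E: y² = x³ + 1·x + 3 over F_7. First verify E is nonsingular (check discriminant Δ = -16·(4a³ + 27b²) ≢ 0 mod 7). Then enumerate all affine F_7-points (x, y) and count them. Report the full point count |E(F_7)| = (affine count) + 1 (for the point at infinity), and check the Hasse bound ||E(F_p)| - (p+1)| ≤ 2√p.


Affine points = {(4, 1), (4, 6), (5, 0), (6, 1), (6, 6)}; affine count = 5; |E(F_7)| = 6.

Discriminant check: Δ ∝ 4a³ + 27b² = 4·1³ + 27·3² = 4·1 + 27·9 ≡ 2 (mod 7). Nonzero ⇒ E is nonsingular.
For each x ∈ F_7, compute rhs = x³ + 1·x + 3 mod 7, then count y ∈ F_7 with y² ≡ rhs.
  x = 0: rhs = 3, matching y values: none (0 points).
  x = 1: rhs = 5, matching y values: none (0 points).
  x = 2: rhs = 6, matching y values: none (0 points).
  x = 3: rhs = 5, matching y values: none (0 points).
  x = 4: rhs = 1, matching y values: 1, 6 (2 points).
  x = 5: rhs = 0, matching y values: 0 (1 points).
  x = 6: rhs = 1, matching y values: 1, 6 (2 points).
Total affine count: 5.
Full point count |E(F_7)| = 5 + 1 = 6.
Hasse bound: |6 − (7+1)| = |-2| = 2 ≤ 2√7 ≈ 5.2915 ✓.


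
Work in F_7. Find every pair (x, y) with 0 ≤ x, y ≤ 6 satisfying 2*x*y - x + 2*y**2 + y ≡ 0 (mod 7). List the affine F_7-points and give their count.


Affine F_7-points: {(0, 0), (0, 3), (4, 1), (4, 5), (5, 6), (6, 2)}; count = 6.

For each of the 49 pairs (x, y) ∈ F_7², evaluate f(x, y) mod 7. Record the zeros.
  x = 0: [0↦0, 1↦3, 2↦3, 3↦0, 4↦1, 5↦6, 6↦1]  zeros at y ∈ {0, 3}
  x = 1: [0↦6, 1↦4, 2↦6, 3↦5, 4↦1, 5↦1, 6↦5]  zeros at y ∈ ∅
  x = 2: [0↦5, 1↦5, 2↦2, 3↦3, 4↦1, 5↦3, 6↦2]  zeros at y ∈ ∅
  x = 3: [0↦4, 1↦6, 2↦5, 3↦1, 4↦1, 5↦5, 6↦6]  zeros at y ∈ ∅
  x = 4: [0↦3, 1↦0, 2↦1, 3↦6, 4↦1, 5↦0, 6↦3]  zeros at y ∈ {1, 5}
  x = 5: [0↦2, 1↦1, 2↦4, 3↦4, 4↦1, 5↦2, 6↦0]  zeros at y ∈ {6}
  x = 6: [0↦1, 1↦2, 2↦0, 3↦2, 4↦1, 5↦4, 6↦4]  zeros at y ∈ {2}
Collecting zeros: affine points = {(0, 0), (0, 3), (4, 1), (4, 5), (5, 6), (6, 2)}.
Total count |C(F_7)_aff| = 6.


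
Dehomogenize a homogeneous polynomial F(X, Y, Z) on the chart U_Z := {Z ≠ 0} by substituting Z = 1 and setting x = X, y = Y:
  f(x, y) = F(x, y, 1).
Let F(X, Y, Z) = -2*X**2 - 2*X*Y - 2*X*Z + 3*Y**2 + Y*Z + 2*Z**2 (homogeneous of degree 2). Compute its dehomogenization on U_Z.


f(x, y) = -2*x**2 - 2*x*y - 2*x + 3*y**2 + y + 2

On U_Z we set Z = 1. Each monomial c·X^i·Y^j·Z^k in F becomes c·x^i·y^j·1^k = c·x^i·y^j.
Substituting Z = 1: F(X, Y, 1) = -2*x**2 - 2*x*y - 2*x + 3*y**2 + y + 2.
Note: deg(f) ≤ deg(F) = 2; strict inequality happens when F is divisible by Z (lost terms).


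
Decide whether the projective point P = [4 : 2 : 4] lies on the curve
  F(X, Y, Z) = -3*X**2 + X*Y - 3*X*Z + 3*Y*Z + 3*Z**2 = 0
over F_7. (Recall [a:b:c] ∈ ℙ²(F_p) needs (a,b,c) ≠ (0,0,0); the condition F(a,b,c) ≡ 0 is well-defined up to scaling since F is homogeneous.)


F(4,2,4) ≡ 5 (mod 7); P is NOT on the curve.

Evaluate F(4, 2, 4) term-by-term (mod 7).
  -3*X**2 ↦ -3·16·1·1 = -48
  X*Y ↦ 1·4·2·1 = 8
  -3*X*Z ↦ -3·4·1·4 = -48
  3*Y*Z ↦ 3·1·2·4 = 24
  3*Z**2 ↦ 3·1·1·16 = 48
Sum: F(4, 2, 4) = (-48) + (8) + (-48) + (24) + (48) = -16.
Reducing mod 7: -16 ≡ 5 (mod 7).
Since F(a, b, c) ≡ 5 ≠ 0 (mod 7), P does NOT lie on the curve.


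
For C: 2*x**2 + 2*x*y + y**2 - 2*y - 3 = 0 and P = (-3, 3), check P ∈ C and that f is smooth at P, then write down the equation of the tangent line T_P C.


Tangent line at P: -6*x - 2*y - 12 = 0.

Step 1: f(-3, 3) = 0, so P lies on C.
Step 2: partial derivatives
  f_x(x, y) = 4*x + 2*y, f_y(x, y) = 2*x + 2*y - 2.
  f_x(P) = -6, f_y(P) = -2 (gradient nonzero, so P is smooth).
Step 3: tangent line at P: -6·(x − -3) + -2·(y − 3) = 0.
Expanding: -6*x - 2*y - 12 = 0.


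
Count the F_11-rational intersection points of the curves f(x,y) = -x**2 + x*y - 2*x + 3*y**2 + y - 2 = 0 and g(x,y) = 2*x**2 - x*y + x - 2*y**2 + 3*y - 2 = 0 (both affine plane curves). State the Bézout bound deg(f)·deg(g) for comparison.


Common zeros: ∅; count = 0; Bézout bound = 4.

deg(f) = 2, deg(g) = 2, so Bézout bound = 4.
Scan x ∈ F_11. For each x, list the y ∈ F_11 with f(x, y) ≡ 0 and those with g(x, y) ≡ 0 (mod 11); the common zeros in that column are the intersection.
  x = 0: f ≡ 0 at y ∈ {8, 10}; g ≡ 0 at y ∈ {3, 4}; common: ∅.
  x = 1: f ≡ 0 at y ∈ {1, 2}; g ≡ 0 at y ∈ {3, 9}; common: ∅.
  x = 2: f ≡ 0 at y ∈ ∅; g ≡ 0 at y ∈ ∅; common: ∅.
  x = 3: f ≡ 0 at y ∈ {3}; g ≡ 0 at y ∈ {2, 9}; common: ∅.
  x = 4: f ≡ 0 at y ∈ ∅; g ≡ 0 at y ∈ {6, 10}; common: ∅.
  x = 5: f ≡ 0 at y ∈ ∅; g ≡ 0 at y ∈ ∅; common: ∅.
  x = 6: f ≡ 0 at y ∈ {8}; g ≡ 0 at y ∈ {5, 10}; common: ∅.
  x = 7: f ≡ 0 at y ∈ ∅; g ≡ 0 at y ∈ {4, 5}; common: ∅.
  x = 8: f ≡ 0 at y ∈ {9, 10}; g ≡ 0 at y ∈ ∅; common: ∅.
  x = 9: f ≡ 0 at y ∈ {1, 3}; g ≡ 0 at y ∈ ∅; common: ∅.
  x = 10: f ≡ 0 at y ∈ {2, 9}; g ≡ 0 at y ∈ ∅; common: ∅.
Collecting: common zeros = ∅, so the count is 0.
Comparison with the Bézout bound: 0 ≤ 4 = deg(f)·deg(g), as expected for curves with no common component (the affine F_11-count falls short of the bound because intersections may lie at infinity, over extension fields, or carry multiplicity).


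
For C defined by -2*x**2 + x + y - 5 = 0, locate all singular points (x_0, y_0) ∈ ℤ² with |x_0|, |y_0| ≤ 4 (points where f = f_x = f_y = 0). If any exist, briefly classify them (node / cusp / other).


No singular points in the scanned grid; C is smooth there.

Compute partial derivatives:
  f_x = 1 - 4*x.
  f_y = 1.
f_y = 1 is a nonzero constant, so f_y never vanishes: no point (x, y) can satisfy f = f_x = f_y = 0. In particular no (x, y) ∈ {−4, ..., 4}² is singular; the curve is smooth.


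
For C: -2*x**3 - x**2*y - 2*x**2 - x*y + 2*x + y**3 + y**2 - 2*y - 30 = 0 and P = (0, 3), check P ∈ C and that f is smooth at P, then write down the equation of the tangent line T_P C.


Tangent line at P: -x + 31*y - 93 = 0.

Step 1: f(0, 3) = 0, so P lies on C.
Step 2: partial derivatives
  f_x(x, y) = -6*x**2 - 2*x*y - 4*x - y + 2, f_y(x, y) = -x**2 - x + 3*y**2 + 2*y - 2.
  f_x(P) = -1, f_y(P) = 31 (gradient nonzero, so P is smooth).
Step 3: tangent line at P: -1·(x − 0) + 31·(y − 3) = 0.
Expanding: -x + 31*y - 93 = 0.


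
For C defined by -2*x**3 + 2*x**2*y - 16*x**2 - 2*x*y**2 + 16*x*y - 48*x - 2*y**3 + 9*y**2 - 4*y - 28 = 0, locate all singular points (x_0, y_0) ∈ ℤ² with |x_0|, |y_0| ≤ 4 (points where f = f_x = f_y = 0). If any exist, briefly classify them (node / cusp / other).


Singular points: {(-2, 2)}; classification: cusp.

Compute partial derivatives:
  f_x = -6*x**2 + 4*x*y - 32*x - 2*y**2 + 16*y - 48.
  f_y = 2*x**2 - 4*x*y + 16*x - 6*y**2 + 18*y - 4.
Scan x_0 ∈ {−4, ..., 4}. For each x_0, f_y(x_0, y) is a polynomial in y; find its integer roots y ∈ {−4, ..., 4}, then test f_x and f at those candidates.
  x = -4: f_y(-4, y) = -6*y**2 + 34*y - 36; no integer root y with |y| ≤ 4.
  x = -3: f_y(-3, y) = -6*y**2 + 30*y - 34; no integer root y with |y| ≤ 4.
  x = -2: f_y(-2, y) = -6*y**2 + 26*y - 28; vanishes at y ∈ {2}. (-2, 2): f_x = 0, f = 0 — SINGULAR.
  x = -1: f_y(-1, y) = -6*y**2 + 22*y - 18; no integer root y with |y| ≤ 4.
  x = 0: f_y(0, y) = -6*y**2 + 18*y - 4; no integer root y with |y| ≤ 4.
  x = 1: f_y(1, y) = -6*y**2 + 14*y + 14; no integer root y with |y| ≤ 4.
  x = 2: f_y(2, y) = -6*y**2 + 10*y + 36; no integer root y with |y| ≤ 4.
  x = 3: f_y(3, y) = -6*y**2 + 6*y + 62; no integer root y with |y| ≤ 4.
  x = 4: f_y(4, y) = -6*y**2 + 2*y + 92; no integer root y with |y| ≤ 4.
Only singular point on the grid: (-2, 2).
Classify: substitute x = -2 + u, y = 2 + v and expand: f = -2*u**3 + 2*u**2*v - 2*u*v**2 - 2*v**3 + v**2.
No constant or linear terms (consistent with a singular point). Quadratic part: v**2. Cubic part: -2*u**3 + 2*u**2*v - 2*u*v**2 - 2*v**3.
The quadratic part v**2 is a perfect square, so there is a single (double) tangent line v = 0, i.e. y = 2. Restricting the cubic part to that line (v = 0) leaves -2*u**3 ≠ 0, so f is not divisible by v and the branch is v² ≈ 2*u**3 to lowest order — this is a cusp.
Classification: cusp.


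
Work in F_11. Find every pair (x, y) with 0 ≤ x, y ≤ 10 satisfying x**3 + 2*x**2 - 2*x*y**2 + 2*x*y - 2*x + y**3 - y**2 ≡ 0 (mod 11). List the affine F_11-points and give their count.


Affine F_11-points: {(0, 0), (0, 1), (1, 6), (4, 0), (4, 1), (4, 8), (5, 0), (5, 1), (5, 10), (6, 7), (7, 6), (8, 8), (10, 2), (10, 3), (10, 5)}; count = 15.

For each of the 121 pairs (x, y) ∈ F_11², evaluate f(x, y) mod 11. Record the zeros.
  x = 0: [0↦0, 1↦0, 2↦4, 3↦7, 4↦4, 5↦1, 6↦4, 7↦8, 8↦8, 9↦10, 10↦9]  zeros at y ∈ {0, 1}
  x = 1: [0↦1, 1↦1, 2↦1, 3↦7, 4↦3, 5↦6, 6↦0, 7↦2, 8↦7, 9↦10, 10↦6]  zeros at y ∈ {6}
  x = 2: [0↦1, 1↦1, 2↦8, 3↦6, 4↦1, 5↦10, 6↦6, 7↦6, 8↦5, 9↦9, 10↦2]  zeros at y ∈ ∅
  x = 3: [0↦6, 1↦6, 2↦9, 3↦10, 4↦4, 5↦8, 6↦6, 7↦4, 8↦8, 9↦2, 10↦3]  zeros at y ∈ ∅
  x = 4: [0↦0, 1↦0, 2↦10, 3↦3, 4↦7, 5↦6, 6↦6, 7↦2, 8↦0, 9↦6, 10↦4]  zeros at y ∈ {0, 1, 8}
  x = 5: [0↦0, 1↦0, 2↦6, 3↦2, 4↦5, 5↦10, 6↦1, 7↦6, 8↦9, 9↦5, 10↦0]  zeros at y ∈ {0, 1, 10}
  x = 6: [0↦1, 1↦1, 2↦3, 3↦2, 4↦4, 5↦4, 6↦8, 7↦0, 8↦8, 9↦5, 10↦8]  zeros at y ∈ {7}
  x = 7: [0↦9, 1↦9, 2↦7, 3↦9, 4↦10, 5↦5, 6↦0, 7↦1, 8↦3, 9↦1, 10↦1]  zeros at y ∈ {6}
  x = 8: [0↦8, 1↦8, 2↦2, 3↦7, 4↦7, 5↦8, 6↦5, 7↦4, 8↦0, 9↦10, 10↦7]  zeros at y ∈ {8}
  x = 9: [0↦4, 1↦4, 2↦5, 3↦2, 4↦1, 5↦8, 6↦7, 7↦4, 8↦5, 9↦5, 10↦10]  zeros at y ∈ ∅
  x = 10: [0↦3, 1↦3, 2↦0, 3↦0, 4↦9, 5↦0, 6↦1, 7↦7, 8↦2, 9↦3, 10↦5]  zeros at y ∈ {2, 3, 5}
Collecting zeros: affine points = {(0, 0), (0, 1), (1, 6), (4, 0), (4, 1), (4, 8), (5, 0), (5, 1), (5, 10), (6, 7), (7, 6), (8, 8), (10, 2), (10, 3), (10, 5)}.
Total count |C(F_11)_aff| = 15.


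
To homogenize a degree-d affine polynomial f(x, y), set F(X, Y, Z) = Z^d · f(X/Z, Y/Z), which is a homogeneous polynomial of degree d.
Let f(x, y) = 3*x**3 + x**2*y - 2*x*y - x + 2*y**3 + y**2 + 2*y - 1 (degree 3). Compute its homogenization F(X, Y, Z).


F(X, Y, Z) = 3*X**3 + X**2*Y - 2*X*Y*Z - X*Z**2 + 2*Y**3 + Y**2*Z + 2*Y*Z**2 - Z**3

deg(f) = 3.
Substitute x = X/Z, y = Y/Z into f, then multiply by Z^3.
  monomial 3·x^3·y^0 ↦ 3·X^3·Y^0·Z^0.
  monomial 1·x^2·y^1 ↦ 1·X^2·Y^1·Z^0.
  monomial -2·x^1·y^1 ↦ -2·X^1·Y^1·Z^1.
  monomial -1·x^1·y^0 ↦ -1·X^1·Y^0·Z^2.
  monomial 2·x^0·y^3 ↦ 2·X^0·Y^3·Z^0.
  monomial 1·x^0·y^2 ↦ 1·X^0·Y^2·Z^1.
  monomial 2·x^0·y^1 ↦ 2·X^0·Y^1·Z^2.
  monomial -1·x^0·y^0 ↦ -1·X^0·Y^0·Z^3.
Collecting: F(X, Y, Z) = 3*X**3 + X**2*Y - 2*X*Y*Z - X*Z**2 + 2*Y**3 + Y**2*Z + 2*Y*Z**2 - Z**3.


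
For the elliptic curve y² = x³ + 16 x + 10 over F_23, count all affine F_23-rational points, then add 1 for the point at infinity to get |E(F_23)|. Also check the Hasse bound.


Affine points = {(1, 2), (1, 21), (2, 2), (2, 21), (3, 4), (3, 19), (4, 0), (5, 10), (5, 13), (6, 0), (8, 11), (8, 12), (9, 3), (9, 20), (13, 0), (18, 9), (18, 14), (20, 2), (20, 21), (21, 4), (21, 19), (22, 4), (22, 19)}; affine count = 23; |E(F_23)| = 24.

Discriminant check: Δ ∝ 4a³ + 27b² = 4·16³ + 27·10² = 4·4096 + 27·100 ≡ 17 (mod 23). Nonzero ⇒ E is nonsingular.
For each x ∈ F_23, compute rhs = x³ + 16·x + 10 mod 23, then count y ∈ F_23 with y² ≡ rhs.
  x = 0: rhs = 10, matching y values: none (0 points).
  x = 1: rhs = 4, matching y values: 2, 21 (2 points).
  x = 2: rhs = 4, matching y values: 2, 21 (2 points).
  x = 3: rhs = 16, matching y values: 4, 19 (2 points).
  x = 4: rhs = 0, matching y values: 0 (1 points).
  x = 5: rhs = 8, matching y values: 10, 13 (2 points).
  x = 6: rhs = 0, matching y values: 0 (1 points).
  x = 7: rhs = 5, matching y values: none (0 points).
  x = 8: rhs = 6, matching y values: 11, 12 (2 points).
  x = 9: rhs = 9, matching y values: 3, 20 (2 points).
  x = 10: rhs = 20, matching y values: none (0 points).
  x = 11: rhs = 22, matching y values: none (0 points).
  x = 12: rhs = 21, matching y values: none (0 points).
  x = 13: rhs = 0, matching y values: 0 (1 points).
  x = 14: rhs = 11, matching y values: none (0 points).
  x = 15: rhs = 14, matching y values: none (0 points).
  x = 16: rhs = 15, matching y values: none (0 points).
  x = 17: rhs = 20, matching y values: none (0 points).
  x = 18: rhs = 12, matching y values: 9, 14 (2 points).
  x = 19: rhs = 20, matching y values: none (0 points).
  x = 20: rhs = 4, matching y values: 2, 21 (2 points).
  x = 21: rhs = 16, matching y values: 4, 19 (2 points).
  x = 22: rhs = 16, matching y values: 4, 19 (2 points).
Total affine count: 23.
Full point count |E(F_23)| = 23 + 1 = 24.
Hasse bound: |24 − (23+1)| = |0| = 0 ≤ 2√23 ≈ 9.5917 ✓.


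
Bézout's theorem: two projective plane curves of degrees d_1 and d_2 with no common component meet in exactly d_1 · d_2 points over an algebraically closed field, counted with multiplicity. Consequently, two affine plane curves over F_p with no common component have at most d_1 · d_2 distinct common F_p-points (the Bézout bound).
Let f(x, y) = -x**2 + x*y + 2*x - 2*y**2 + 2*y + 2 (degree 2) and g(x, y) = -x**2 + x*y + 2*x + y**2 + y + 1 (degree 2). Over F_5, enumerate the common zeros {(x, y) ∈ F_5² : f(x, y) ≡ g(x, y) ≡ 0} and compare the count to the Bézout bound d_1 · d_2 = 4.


Common zeros: ∅; count = 0; Bézout bound = 4.

deg(f) = 2, deg(g) = 2, so Bézout bound = 4.
Scan x ∈ F_5. For each x, list the y ∈ F_5 with f(x, y) ≡ 0 and those with g(x, y) ≡ 0 (mod 5); the common zeros in that column are the intersection.
  x = 0: f ≡ 0 at y ∈ {3}; g ≡ 0 at y ∈ ∅; common: ∅.
  x = 1: f ≡ 0 at y ∈ ∅; g ≡ 0 at y ∈ {1, 2}; common: ∅.
  x = 2: f ≡ 0 at y ∈ ∅; g ≡ 0 at y ∈ {1}; common: ∅.
  x = 3: f ≡ 0 at y ∈ ∅; g ≡ 0 at y ∈ {2, 4}; common: ∅.
  x = 4: f ≡ 0 at y ∈ ∅; g ≡ 0 at y ∈ ∅; common: ∅.
Collecting: common zeros = ∅, so the count is 0.
Comparison with the Bézout bound: 0 ≤ 4 = deg(f)·deg(g), as expected for curves with no common component (the affine F_5-count falls short of the bound because intersections may lie at infinity, over extension fields, or carry multiplicity).


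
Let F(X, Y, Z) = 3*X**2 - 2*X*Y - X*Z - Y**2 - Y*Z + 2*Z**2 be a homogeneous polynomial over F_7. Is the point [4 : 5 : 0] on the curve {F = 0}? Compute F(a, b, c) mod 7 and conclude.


F(4,5,0) ≡ 4 (mod 7); P is NOT on the curve.

Evaluate F(4, 5, 0) term-by-term (mod 7).
  3*X**2 ↦ 3·16·1·1 = 48
  -2*X*Y ↦ -2·4·5·1 = -40
  -X*Z ↦ -1·4·1·0 = 0
  -Y**2 ↦ -1·1·25·1 = -25
  -Y*Z ↦ -1·1·5·0 = 0
  2*Z**2 ↦ 2·1·1·0 = 0
Sum: F(4, 5, 0) = (48) + (-40) + (0) + (-25) + (0) + (0) = -17.
Reducing mod 7: -17 ≡ 4 (mod 7).
Since F(a, b, c) ≡ 4 ≠ 0 (mod 7), P does NOT lie on the curve.


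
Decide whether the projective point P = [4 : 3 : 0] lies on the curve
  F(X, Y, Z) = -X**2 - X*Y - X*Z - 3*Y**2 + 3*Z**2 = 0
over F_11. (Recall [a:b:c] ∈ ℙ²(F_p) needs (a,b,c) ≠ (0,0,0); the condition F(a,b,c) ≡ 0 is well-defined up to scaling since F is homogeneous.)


F(4,3,0) ≡ 0 (mod 11); P is on the curve.

Evaluate F(4, 3, 0) term-by-term (mod 11).
  -X**2 ↦ -1·16·1·1 = -16
  -X*Y ↦ -1·4·3·1 = -12
  -X*Z ↦ -1·4·1·0 = 0
  -3*Y**2 ↦ -3·1·9·1 = -27
  3*Z**2 ↦ 3·1·1·0 = 0
Sum: F(4, 3, 0) = (-16) + (-12) + (0) + (-27) + (0) = -55.
Reducing mod 11: -55 ≡ 0 (mod 11).
Since F(a, b, c) ≡ 0 (mod 11), P lies on the curve.


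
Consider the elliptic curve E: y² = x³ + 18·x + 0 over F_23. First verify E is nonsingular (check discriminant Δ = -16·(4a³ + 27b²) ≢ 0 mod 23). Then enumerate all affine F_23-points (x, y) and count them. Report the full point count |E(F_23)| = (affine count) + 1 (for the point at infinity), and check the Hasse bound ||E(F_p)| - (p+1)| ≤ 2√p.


Affine points = {(0, 0), (3, 9), (3, 14), (5, 10), (5, 13), (6, 5), (6, 18), (7, 3), (7, 20), (8, 9), (8, 14), (12, 9), (12, 14), (13, 4), (13, 19), (14, 11), (14, 12), (19, 5), (19, 18), (21, 5), (21, 18), (22, 2), (22, 21)}; affine count = 23; |E(F_23)| = 24.

Discriminant check: Δ ∝ 4a³ + 27b² = 4·18³ + 27·0² = 4·5832 + 27·0 ≡ 6 (mod 23). Nonzero ⇒ E is nonsingular.
For each x ∈ F_23, compute rhs = x³ + 18·x + 0 mod 23, then count y ∈ F_23 with y² ≡ rhs.
  x = 0: rhs = 0, matching y values: 0 (1 points).
  x = 1: rhs = 19, matching y values: none (0 points).
  x = 2: rhs = 21, matching y values: none (0 points).
  x = 3: rhs = 12, matching y values: 9, 14 (2 points).
  x = 4: rhs = 21, matching y values: none (0 points).
  x = 5: rhs = 8, matching y values: 10, 13 (2 points).
  x = 6: rhs = 2, matching y values: 5, 18 (2 points).
  x = 7: rhs = 9, matching y values: 3, 20 (2 points).
  x = 8: rhs = 12, matching y values: 9, 14 (2 points).
  x = 9: rhs = 17, matching y values: none (0 points).
  x = 10: rhs = 7, matching y values: none (0 points).
  x = 11: rhs = 11, matching y values: none (0 points).
  x = 12: rhs = 12, matching y values: 9, 14 (2 points).
  x = 13: rhs = 16, matching y values: 4, 19 (2 points).
  x = 14: rhs = 6, matching y values: 11, 12 (2 points).
  x = 15: rhs = 11, matching y values: none (0 points).
  x = 16: rhs = 14, matching y values: none (0 points).
  x = 17: rhs = 21, matching y values: none (0 points).
  x = 18: rhs = 15, matching y values: none (0 points).
  x = 19: rhs = 2, matching y values: 5, 18 (2 points).
  x = 20: rhs = 11, matching y values: none (0 points).
  x = 21: rhs = 2, matching y values: 5, 18 (2 points).
  x = 22: rhs = 4, matching y values: 2, 21 (2 points).
Total affine count: 23.
Full point count |E(F_23)| = 23 + 1 = 24.
Hasse bound: |24 − (23+1)| = |0| = 0 ≤ 2√23 ≈ 9.5917 ✓.


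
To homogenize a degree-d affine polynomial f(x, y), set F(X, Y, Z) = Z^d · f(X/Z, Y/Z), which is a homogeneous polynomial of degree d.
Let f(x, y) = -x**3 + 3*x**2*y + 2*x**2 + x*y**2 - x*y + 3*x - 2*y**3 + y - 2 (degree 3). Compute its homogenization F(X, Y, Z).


F(X, Y, Z) = -X**3 + 3*X**2*Y + 2*X**2*Z + X*Y**2 - X*Y*Z + 3*X*Z**2 - 2*Y**3 + Y*Z**2 - 2*Z**3

deg(f) = 3.
Substitute x = X/Z, y = Y/Z into f, then multiply by Z^3.
  monomial -1·x^3·y^0 ↦ -1·X^3·Y^0·Z^0.
  monomial 3·x^2·y^1 ↦ 3·X^2·Y^1·Z^0.
  monomial 2·x^2·y^0 ↦ 2·X^2·Y^0·Z^1.
  monomial 1·x^1·y^2 ↦ 1·X^1·Y^2·Z^0.
  monomial -1·x^1·y^1 ↦ -1·X^1·Y^1·Z^1.
  monomial 3·x^1·y^0 ↦ 3·X^1·Y^0·Z^2.
  monomial -2·x^0·y^3 ↦ -2·X^0·Y^3·Z^0.
  monomial 1·x^0·y^1 ↦ 1·X^0·Y^1·Z^2.
  monomial -2·x^0·y^0 ↦ -2·X^0·Y^0·Z^3.
Collecting: F(X, Y, Z) = -X**3 + 3*X**2*Y + 2*X**2*Z + X*Y**2 - X*Y*Z + 3*X*Z**2 - 2*Y**3 + Y*Z**2 - 2*Z**3.


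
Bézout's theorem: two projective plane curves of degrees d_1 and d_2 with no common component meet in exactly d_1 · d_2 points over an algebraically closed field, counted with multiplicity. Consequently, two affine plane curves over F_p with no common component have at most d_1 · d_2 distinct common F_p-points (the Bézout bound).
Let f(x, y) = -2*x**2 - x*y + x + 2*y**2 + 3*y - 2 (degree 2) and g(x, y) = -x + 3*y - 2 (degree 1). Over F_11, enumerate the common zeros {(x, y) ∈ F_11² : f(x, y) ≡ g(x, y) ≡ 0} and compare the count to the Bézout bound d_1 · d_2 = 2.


Common zeros: ∅; count = 0; Bézout bound = 2.

deg(f) = 2, deg(g) = 1, so Bézout bound = 2.
Scan x ∈ F_11. For each x, list the y ∈ F_11 with f(x, y) ≡ 0 and those with g(x, y) ≡ 0 (mod 11); the common zeros in that column are the intersection.
  x = 0: f ≡ 0 at y ∈ {6, 9}; g ≡ 0 at y ∈ {8}; common: ∅.
  x = 1: f ≡ 0 at y ∈ ∅; g ≡ 0 at y ∈ {1}; common: ∅.
  x = 2: f ≡ 0 at y ∈ ∅; g ≡ 0 at y ∈ {5}; common: ∅.
  x = 3: f ≡ 0 at y ∈ {5, 6}; g ≡ 0 at y ∈ {9}; common: ∅.
  x = 4: f ≡ 0 at y ∈ ∅; g ≡ 0 at y ∈ {2}; common: ∅.
  x = 5: f ≡ 0 at y ∈ ∅; g ≡ 0 at y ∈ {6}; common: ∅.
  x = 6: f ≡ 0 at y ∈ {2, 5}; g ≡ 0 at y ∈ {10}; common: ∅.
  x = 7: f ≡ 0 at y ∈ {4, 9}; g ≡ 0 at y ∈ {3}; common: ∅.
  x = 8: f ≡ 0 at y ∈ {4}; g ≡ 0 at y ∈ {7}; common: ∅.
  x = 9: f ≡ 0 at y ∈ {7}; g ≡ 0 at y ∈ {0}; common: ∅.
  x = 10: f ≡ 0 at y ∈ {2, 7}; g ≡ 0 at y ∈ {4}; common: ∅.
Collecting: common zeros = ∅, so the count is 0.
Comparison with the Bézout bound: 0 ≤ 2 = deg(f)·deg(g), as expected for curves with no common component (the affine F_11-count falls short of the bound because intersections may lie at infinity, over extension fields, or carry multiplicity).


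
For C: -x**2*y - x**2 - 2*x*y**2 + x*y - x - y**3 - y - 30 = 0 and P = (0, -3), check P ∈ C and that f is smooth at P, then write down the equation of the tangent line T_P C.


Tangent line at P: -22*x - 28*y - 84 = 0.

Step 1: f(0, -3) = 0, so P lies on C.
Step 2: partial derivatives
  f_x(x, y) = -2*x*y - 2*x - 2*y**2 + y - 1, f_y(x, y) = -x**2 - 4*x*y + x - 3*y**2 - 1.
  f_x(P) = -22, f_y(P) = -28 (gradient nonzero, so P is smooth).
Step 3: tangent line at P: -22·(x − 0) + -28·(y − -3) = 0.
Expanding: -22*x - 28*y - 84 = 0.


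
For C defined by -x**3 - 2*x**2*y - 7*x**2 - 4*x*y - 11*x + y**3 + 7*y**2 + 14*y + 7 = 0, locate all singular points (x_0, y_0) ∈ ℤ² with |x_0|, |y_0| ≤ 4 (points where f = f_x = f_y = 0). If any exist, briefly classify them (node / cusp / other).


Singular points: {(-1, -2)}; classification: cusp.

Compute partial derivatives:
  f_x = -3*x**2 - 4*x*y - 14*x - 4*y - 11.
  f_y = -2*x**2 - 4*x + 3*y**2 + 14*y + 14.
Scan x_0 ∈ {−4, ..., 4}. For each x_0, f_y(x_0, y) is a polynomial in y; find its integer roots y ∈ {−4, ..., 4}, then test f_x and f at those candidates.
  x = -4: f_y(-4, y) = 3*y**2 + 14*y - 2; no integer root y with |y| ≤ 4.
  x = -3: f_y(-3, y) = 3*y**2 + 14*y + 8; vanishes at y ∈ {-4}. (-3, -4): f_x = -28 ≠ 0.
  x = -2: f_y(-2, y) = 3*y**2 + 14*y + 14; no integer root y with |y| ≤ 4.
  x = -1: f_y(-1, y) = 3*y**2 + 14*y + 16; vanishes at y ∈ {-2}. (-1, -2): f_x = 0, f = 0 — SINGULAR.
  x = 0: f_y(0, y) = 3*y**2 + 14*y + 14; no integer root y with |y| ≤ 4.
  x = 1: f_y(1, y) = 3*y**2 + 14*y + 8; vanishes at y ∈ {-4}. (1, -4): f_x = 4 ≠ 0.
  x = 2: f_y(2, y) = 3*y**2 + 14*y - 2; no integer root y with |y| ≤ 4.
  x = 3: f_y(3, y) = 3*y**2 + 14*y - 16; no integer root y with |y| ≤ 4.
  x = 4: f_y(4, y) = 3*y**2 + 14*y - 34; no integer root y with |y| ≤ 4.
Only singular point on the grid: (-1, -2).
Classify: substitute x = -1 + u, y = -2 + v and expand: f = -u**3 - 2*u**2*v + v**3 + v**2.
No constant or linear terms (consistent with a singular point). Quadratic part: v**2. Cubic part: -u**3 - 2*u**2*v + v**3.
The quadratic part v**2 is a perfect square, so there is a single (double) tangent line v = 0, i.e. y = -2. Restricting the cubic part to that line (v = 0) leaves -u**3 ≠ 0, so f is not divisible by v and the branch is v² ≈ u**3 to lowest order — this is a cusp.
Classification: cusp.


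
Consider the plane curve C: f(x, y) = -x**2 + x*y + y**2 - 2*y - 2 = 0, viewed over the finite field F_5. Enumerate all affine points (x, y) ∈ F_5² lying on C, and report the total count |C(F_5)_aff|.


Affine F_5-points: {(2, 1), (2, 4), (3, 2), (4, 1), (4, 2)}; count = 5.

For each of the 25 pairs (x, y) ∈ F_5², evaluate f(x, y) mod 5. Record the zeros.
  x = 0: [0↦3, 1↦2, 2↦3, 3↦1, 4↦1]  zeros at y ∈ ∅
  x = 1: [0↦2, 1↦2, 2↦4, 3↦3, 4↦4]  zeros at y ∈ ∅
  x = 2: [0↦4, 1↦0, 2↦3, 3↦3, 4↦0]  zeros at y ∈ {1, 4}
  x = 3: [0↦4, 1↦1, 2↦0, 3↦1, 4↦4]  zeros at y ∈ {2}
  x = 4: [0↦2, 1↦0, 2↦0, 3↦2, 4↦1]  zeros at y ∈ {1, 2}
Collecting zeros: affine points = {(2, 1), (2, 4), (3, 2), (4, 1), (4, 2)}.
Total count |C(F_5)_aff| = 5.


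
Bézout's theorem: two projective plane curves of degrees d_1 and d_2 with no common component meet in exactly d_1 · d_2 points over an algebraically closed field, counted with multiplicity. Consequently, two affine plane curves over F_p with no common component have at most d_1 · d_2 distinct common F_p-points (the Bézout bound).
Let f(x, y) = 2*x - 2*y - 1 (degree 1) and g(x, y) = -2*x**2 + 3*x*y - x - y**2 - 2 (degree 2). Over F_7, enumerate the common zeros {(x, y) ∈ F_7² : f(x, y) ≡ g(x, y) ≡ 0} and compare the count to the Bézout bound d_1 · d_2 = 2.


Common zeros: {(2, 5)}; count = 1; Bézout bound = 2.

deg(f) = 1, deg(g) = 2, so Bézout bound = 2.
Scan x ∈ F_7. For each x, list the y ∈ F_7 with f(x, y) ≡ 0 and those with g(x, y) ≡ 0 (mod 7); the common zeros in that column are the intersection.
  x = 0: f ≡ 0 at y ∈ {3}; g ≡ 0 at y ∈ ∅; common: ∅.
  x = 1: f ≡ 0 at y ∈ {4}; g ≡ 0 at y ∈ ∅; common: ∅.
  x = 2: f ≡ 0 at y ∈ {5}; g ≡ 0 at y ∈ {1, 5}; common: {5}.
  x = 3: f ≡ 0 at y ∈ {6}; g ≡ 0 at y ∈ ∅; common: ∅.
  x = 4: f ≡ 0 at y ∈ {0}; g ≡ 0 at y ∈ ∅; common: ∅.
  x = 5: f ≡ 0 at y ∈ {1}; g ≡ 0 at y ∈ {3, 5}; common: ∅.
  x = 6: f ≡ 0 at y ∈ {2}; g ≡ 0 at y ∈ {1, 3}; common: ∅.
Collecting: common zeros = {(2, 5)}, so the count is 1.
Comparison with the Bézout bound: 1 ≤ 2 = deg(f)·deg(g), as expected for curves with no common component (the affine F_7-count falls short of the bound because intersections may lie at infinity, over extension fields, or carry multiplicity).


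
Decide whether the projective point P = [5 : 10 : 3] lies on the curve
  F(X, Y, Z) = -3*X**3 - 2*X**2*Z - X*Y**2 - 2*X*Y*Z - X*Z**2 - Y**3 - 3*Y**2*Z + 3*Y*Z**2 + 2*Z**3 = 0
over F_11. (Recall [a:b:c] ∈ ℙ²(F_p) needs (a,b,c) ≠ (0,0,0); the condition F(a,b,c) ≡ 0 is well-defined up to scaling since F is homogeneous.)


F(5,10,3) ≡ 2 (mod 11); P is NOT on the curve.

Evaluate F(5, 10, 3) term-by-term (mod 11).
  -3*X**3 ↦ -3·125·1·1 = -375
  -2*X**2*Z ↦ -2·25·1·3 = -150
  -X*Y**2 ↦ -1·5·100·1 = -500
  -2*X*Y*Z ↦ -2·5·10·3 = -300
  -X*Z**2 ↦ -1·5·1·9 = -45
  -Y**3 ↦ -1·1·1000·1 = -1000
  -3*Y**2*Z ↦ -3·1·100·3 = -900
  3*Y*Z**2 ↦ 3·1·10·9 = 270
  2*Z**3 ↦ 2·1·1·27 = 54
Sum: F(5, 10, 3) = (-375) + (-150) + (-500) + (-300) + (-45) + (-1000) + (-900) + (270) + (54) = -2946.
Reducing mod 11: -2946 ≡ 2 (mod 11).
Since F(a, b, c) ≡ 2 ≠ 0 (mod 11), P does NOT lie on the curve.


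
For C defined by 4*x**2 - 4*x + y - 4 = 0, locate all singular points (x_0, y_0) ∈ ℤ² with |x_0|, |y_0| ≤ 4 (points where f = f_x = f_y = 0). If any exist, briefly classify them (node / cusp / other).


No singular points in the scanned grid; C is smooth there.

Compute partial derivatives:
  f_x = 8*x - 4.
  f_y = 1.
f_y = 1 is a nonzero constant, so f_y never vanishes: no point (x, y) can satisfy f = f_x = f_y = 0. In particular no (x, y) ∈ {−4, ..., 4}² is singular; the curve is smooth.


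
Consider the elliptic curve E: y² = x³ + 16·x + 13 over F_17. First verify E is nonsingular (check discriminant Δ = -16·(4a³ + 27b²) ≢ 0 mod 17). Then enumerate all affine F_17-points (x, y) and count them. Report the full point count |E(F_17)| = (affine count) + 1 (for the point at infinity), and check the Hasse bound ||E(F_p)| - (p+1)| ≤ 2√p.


Affine points = {(0, 8), (0, 9), (1, 8), (1, 9), (2, 6), (2, 11), (6, 6), (6, 11), (7, 3), (7, 14), (9, 6), (9, 11), (10, 0), (13, 2), (13, 15), (16, 8), (16, 9)}; affine count = 17; |E(F_17)| = 18.

Discriminant check: Δ ∝ 4a³ + 27b² = 4·16³ + 27·13² = 4·4096 + 27·169 ≡ 3 (mod 17). Nonzero ⇒ E is nonsingular.
For each x ∈ F_17, compute rhs = x³ + 16·x + 13 mod 17, then count y ∈ F_17 with y² ≡ rhs.
  x = 0: rhs = 13, matching y values: 8, 9 (2 points).
  x = 1: rhs = 13, matching y values: 8, 9 (2 points).
  x = 2: rhs = 2, matching y values: 6, 11 (2 points).
  x = 3: rhs = 3, matching y values: none (0 points).
  x = 4: rhs = 5, matching y values: none (0 points).
  x = 5: rhs = 14, matching y values: none (0 points).
  x = 6: rhs = 2, matching y values: 6, 11 (2 points).
  x = 7: rhs = 9, matching y values: 3, 14 (2 points).
  x = 8: rhs = 7, matching y values: none (0 points).
  x = 9: rhs = 2, matching y values: 6, 11 (2 points).
  x = 10: rhs = 0, matching y values: 0 (1 points).
  x = 11: rhs = 7, matching y values: none (0 points).
  x = 12: rhs = 12, matching y values: none (0 points).
  x = 13: rhs = 4, matching y values: 2, 15 (2 points).
  x = 14: rhs = 6, matching y values: none (0 points).
  x = 15: rhs = 7, matching y values: none (0 points).
  x = 16: rhs = 13, matching y values: 8, 9 (2 points).
Total affine count: 17.
Full point count |E(F_17)| = 17 + 1 = 18.
Hasse bound: |18 − (17+1)| = |0| = 0 ≤ 2√17 ≈ 8.2462 ✓.


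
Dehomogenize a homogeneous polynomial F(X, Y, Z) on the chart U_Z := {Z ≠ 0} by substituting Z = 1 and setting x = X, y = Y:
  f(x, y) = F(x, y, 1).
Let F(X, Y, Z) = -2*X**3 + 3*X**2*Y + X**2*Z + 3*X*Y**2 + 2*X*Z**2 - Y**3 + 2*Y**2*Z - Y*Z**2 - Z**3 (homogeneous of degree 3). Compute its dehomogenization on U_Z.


f(x, y) = -2*x**3 + 3*x**2*y + x**2 + 3*x*y**2 + 2*x - y**3 + 2*y**2 - y - 1

On U_Z we set Z = 1. Each monomial c·X^i·Y^j·Z^k in F becomes c·x^i·y^j·1^k = c·x^i·y^j.
Substituting Z = 1: F(X, Y, 1) = -2*x**3 + 3*x**2*y + x**2 + 3*x*y**2 + 2*x - y**3 + 2*y**2 - y - 1.
Note: deg(f) ≤ deg(F) = 3; strict inequality happens when F is divisible by Z (lost terms).


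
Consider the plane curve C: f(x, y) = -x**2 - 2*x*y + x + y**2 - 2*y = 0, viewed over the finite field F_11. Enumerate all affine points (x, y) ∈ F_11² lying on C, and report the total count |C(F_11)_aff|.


Affine F_11-points: {(0, 0), (0, 2), (1, 0), (1, 4), (2, 3), (3, 4), (4, 3), (4, 7), (5, 5), (5, 7), (8, 2), (8, 5)}; count = 12.

For each of the 121 pairs (x, y) ∈ F_11², evaluate f(x, y) mod 11. Record the zeros.
  x = 0: [0↦0, 1↦10, 2↦0, 3↦3, 4↦8, 5↦4, 6↦2, 7↦2, 8↦4, 9↦8, 10↦3]  zeros at y ∈ {0, 2}
  x = 1: [0↦0, 1↦8, 2↦7, 3↦8, 4↦0, 5↦5, 6↦1, 7↦10, 8↦10, 9↦1, 10↦5]  zeros at y ∈ {0, 4}
  x = 2: [0↦9, 1↦4, 2↦1, 3↦0, 4↦1, 5↦4, 6↦9, 7↦5, 8↦3, 9↦3, 10↦5]  zeros at y ∈ {3}
  x = 3: [0↦5, 1↦9, 2↦4, 3↦1, 4↦0, 5↦1, 6↦4, 7↦9, 8↦5, 9↦3, 10↦3]  zeros at y ∈ {4}
  x = 4: [0↦10, 1↦1, 2↦5, 3↦0, 4↦8, 5↦7, 6↦8, 7↦0, 8↦5, 9↦1, 10↦10]  zeros at y ∈ {3, 7}
  x = 5: [0↦2, 1↦2, 2↦4, 3↦8, 4↦3, 5↦0, 6↦10, 7↦0, 8↦3, 9↦8, 10↦4]  zeros at y ∈ {5, 7}
  x = 6: [0↦3, 1↦1, 2↦1, 3↦3, 4↦7, 5↦2, 6↦10, 7↦9, 8↦10, 9↦2, 10↦7]  zeros at y ∈ ∅
  x = 7: [0↦2, 1↦9, 2↦7, 3↦7, 4↦9, 5↦2, 6↦8, 7↦5, 8↦4, 9↦5, 10↦8]  zeros at y ∈ ∅
  x = 8: [0↦10, 1↦4, 2↦0, 3↦9, 4↦9, 5↦0, 6↦4, 7↦10, 8↦7, 9↦6, 10↦7]  zeros at y ∈ {2, 5}
  x = 9: [0↦5, 1↦8, 2↦2, 3↦9, 4↦7, 5↦7, 6↦9, 7↦2, 8↦8, 9↦5, 10↦4]  zeros at y ∈ ∅
  x = 10: [0↦9, 1↦10, 2↦2, 3↦7, 4↦3, 5↦1, 6↦1, 7↦3, 8↦7, 9↦2, 10↦10]  zeros at y ∈ ∅
Collecting zeros: affine points = {(0, 0), (0, 2), (1, 0), (1, 4), (2, 3), (3, 4), (4, 3), (4, 7), (5, 5), (5, 7), (8, 2), (8, 5)}.
Total count |C(F_11)_aff| = 12.


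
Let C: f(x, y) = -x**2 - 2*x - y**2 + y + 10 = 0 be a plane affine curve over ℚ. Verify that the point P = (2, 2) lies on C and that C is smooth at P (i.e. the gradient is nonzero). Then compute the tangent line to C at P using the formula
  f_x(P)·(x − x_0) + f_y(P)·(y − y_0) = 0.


Tangent line at P: -6*x - 3*y + 18 = 0.

Step 1: f(2, 2) = 0, so P lies on C.
Step 2: partial derivatives
  f_x(x, y) = -2*x - 2, f_y(x, y) = 1 - 2*y.
  f_x(P) = -6, f_y(P) = -3 (gradient nonzero, so P is smooth).
Step 3: tangent line at P: -6·(x − 2) + -3·(y − 2) = 0.
Expanding: -6*x - 3*y + 18 = 0.


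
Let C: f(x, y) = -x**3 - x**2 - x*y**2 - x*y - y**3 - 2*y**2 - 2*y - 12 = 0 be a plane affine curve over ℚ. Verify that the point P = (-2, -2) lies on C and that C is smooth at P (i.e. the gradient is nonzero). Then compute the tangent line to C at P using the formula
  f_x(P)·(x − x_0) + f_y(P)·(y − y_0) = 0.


Tangent line at P: -10*x - 12*y - 44 = 0.

Step 1: f(-2, -2) = 0, so P lies on C.
Step 2: partial derivatives
  f_x(x, y) = -3*x**2 - 2*x - y**2 - y, f_y(x, y) = -2*x*y - x - 3*y**2 - 4*y - 2.
  f_x(P) = -10, f_y(P) = -12 (gradient nonzero, so P is smooth).
Step 3: tangent line at P: -10·(x − -2) + -12·(y − -2) = 0.
Expanding: -10*x - 12*y - 44 = 0.


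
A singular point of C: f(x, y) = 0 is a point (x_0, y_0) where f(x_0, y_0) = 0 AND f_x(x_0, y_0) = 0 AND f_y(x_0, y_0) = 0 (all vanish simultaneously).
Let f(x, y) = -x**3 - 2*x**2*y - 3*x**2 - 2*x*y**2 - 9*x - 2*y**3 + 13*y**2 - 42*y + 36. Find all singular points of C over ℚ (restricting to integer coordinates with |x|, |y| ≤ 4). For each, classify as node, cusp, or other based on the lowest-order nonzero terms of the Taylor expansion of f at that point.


Singular points: {(-3, 3)}; classification: cusp.

Compute partial derivatives:
  f_x = -3*x**2 - 4*x*y - 6*x - 2*y**2 - 9.
  f_y = -2*x**2 - 4*x*y - 6*y**2 + 26*y - 42.
Scan x_0 ∈ {−4, ..., 4}. For each x_0, f_y(x_0, y) is a polynomial in y; find its integer roots y ∈ {−4, ..., 4}, then test f_x and f at those candidates.
  x = -4: f_y(-4, y) = -6*y**2 + 42*y - 74; no integer root y with |y| ≤ 4.
  x = -3: f_y(-3, y) = -6*y**2 + 38*y - 60; vanishes at y ∈ {3}. (-3, 3): f_x = 0, f = 0 — SINGULAR.
  x = -2: f_y(-2, y) = -6*y**2 + 34*y - 50; no integer root y with |y| ≤ 4.
  x = -1: f_y(-1, y) = -6*y**2 + 30*y - 44; no integer root y with |y| ≤ 4.
  x = 0: f_y(0, y) = -6*y**2 + 26*y - 42; no integer root y with |y| ≤ 4.
  x = 1: f_y(1, y) = -6*y**2 + 22*y - 44; no integer root y with |y| ≤ 4.
  x = 2: f_y(2, y) = -6*y**2 + 18*y - 50; no integer root y with |y| ≤ 4.
  x = 3: f_y(3, y) = -6*y**2 + 14*y - 60; no integer root y with |y| ≤ 4.
  x = 4: f_y(4, y) = -6*y**2 + 10*y - 74; no integer root y with |y| ≤ 4.
Only singular point on the grid: (-3, 3).
Classify: substitute x = -3 + u, y = 3 + v and expand: f = -u**3 - 2*u**2*v - 2*u*v**2 - 2*v**3 + v**2.
No constant or linear terms (consistent with a singular point). Quadratic part: v**2. Cubic part: -u**3 - 2*u**2*v - 2*u*v**2 - 2*v**3.
The quadratic part v**2 is a perfect square, so there is a single (double) tangent line v = 0, i.e. y = 3. Restricting the cubic part to that line (v = 0) leaves -u**3 ≠ 0, so f is not divisible by v and the branch is v² ≈ u**3 to lowest order — this is a cusp.
Classification: cusp.


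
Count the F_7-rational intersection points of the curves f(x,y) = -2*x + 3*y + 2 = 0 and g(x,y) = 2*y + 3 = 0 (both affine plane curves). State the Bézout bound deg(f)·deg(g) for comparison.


Common zeros: {(4, 2)}; count = 1; Bézout bound = 1.

deg(f) = 1, deg(g) = 1, so Bézout bound = 1.
Scan x ∈ F_7. For each x, list the y ∈ F_7 with f(x, y) ≡ 0 and those with g(x, y) ≡ 0 (mod 7); the common zeros in that column are the intersection.
  x = 0: f ≡ 0 at y ∈ {4}; g ≡ 0 at y ∈ {2}; common: ∅.
  x = 1: f ≡ 0 at y ∈ {0}; g ≡ 0 at y ∈ {2}; common: ∅.
  x = 2: f ≡ 0 at y ∈ {3}; g ≡ 0 at y ∈ {2}; common: ∅.
  x = 3: f ≡ 0 at y ∈ {6}; g ≡ 0 at y ∈ {2}; common: ∅.
  x = 4: f ≡ 0 at y ∈ {2}; g ≡ 0 at y ∈ {2}; common: {2}.
  x = 5: f ≡ 0 at y ∈ {5}; g ≡ 0 at y ∈ {2}; common: ∅.
  x = 6: f ≡ 0 at y ∈ {1}; g ≡ 0 at y ∈ {2}; common: ∅.
Collecting: common zeros = {(4, 2)}, so the count is 1.
Comparison with the Bézout bound: 1 ≤ 1 = deg(f)·deg(g), as expected for curves with no common component (the bound is attained).
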